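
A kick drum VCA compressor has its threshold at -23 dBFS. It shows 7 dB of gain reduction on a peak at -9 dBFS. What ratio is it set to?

2:1

Input overshoot = -9 − (-23) = 14 dB.
Output overshoot = 14 − 7 = 7 dB.
Ratio = input overshoot / output overshoot = 14 / 7 = 2.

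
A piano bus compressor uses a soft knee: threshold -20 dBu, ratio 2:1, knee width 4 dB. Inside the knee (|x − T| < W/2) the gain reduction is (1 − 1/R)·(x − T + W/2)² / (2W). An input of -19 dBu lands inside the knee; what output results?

-19.5625 dBu

x − T + W/2 = -19 − (-20) + 2 = 3.
GR = (1 − 1/2) × 3² / 8 = 0.5 × 9 / 8 = 0.5625 dB.
Output = -19 − 0.5625 = -19.5625 dBu.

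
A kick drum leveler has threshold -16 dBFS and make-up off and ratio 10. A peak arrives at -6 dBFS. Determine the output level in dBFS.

-15 dBFS

The input is 10 dB above the -16 dBFS threshold.
The 10 dB excess becomes 1 dB after 10:1 reduction.
Output = -16 + 1 = -15 dBFS.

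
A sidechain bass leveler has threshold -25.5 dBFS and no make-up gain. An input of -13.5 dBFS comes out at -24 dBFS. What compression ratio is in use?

8:1

Input overshoot = -13.5 − (-25.5) = 12 dB; output overshoot = -24 − (-25.5) = 1.5 dB.
Ratio = 12 / 1.5 = 8.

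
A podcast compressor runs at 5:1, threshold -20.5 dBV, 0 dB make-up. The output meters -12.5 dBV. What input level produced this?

19.5 dBV

That's 8 dB above the -20.5 dBV threshold.
Input overshoot = R × output overshoot = 40 dB → input = -20.5 + 40 = 19.5 dBV.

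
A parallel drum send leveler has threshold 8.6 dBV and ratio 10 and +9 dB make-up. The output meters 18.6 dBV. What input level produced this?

18.6 dBV

Stripping the +9 dB make-up gives 9.6 dBV at the gain stage.
Post-compression overshoot = 9.6 − 8.6 = 1 dB.
Undo the ratio: input overshoot = 1 × 10 = 10 dB, giving input = 18.6 dBV.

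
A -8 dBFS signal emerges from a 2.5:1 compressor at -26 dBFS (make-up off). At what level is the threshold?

-38 dBFS

Input is 30 dB above T (since output overshoot × R = input overshoot: (-26 − T)·2.5 = -8 − T gives T = -38 dBFS).
Check: -38 + (-8 − (-38))/2.5 = -38 + 12 = -26 dBFS. ✓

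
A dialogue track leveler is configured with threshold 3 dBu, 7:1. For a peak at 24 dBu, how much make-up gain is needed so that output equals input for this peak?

The peak compresses to 3 + 21/7 = 6 dBu.
To reach 24 dBu requires 24 − 6 = 18 dB of make-up.

18 dB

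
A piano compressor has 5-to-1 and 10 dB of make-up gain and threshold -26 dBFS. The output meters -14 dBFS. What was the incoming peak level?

Before make-up, the level was -14 − 10 = -24 dBFS.
The compressed level sits -24 − (-26) = 2 dB over threshold.
Input overshoot = R × output overshoot = 10 dB → input = -26 + 10 = -16 dBFS.

-16 dBFS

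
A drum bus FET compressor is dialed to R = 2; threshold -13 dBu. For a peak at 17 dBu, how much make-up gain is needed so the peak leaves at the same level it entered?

Without make-up, output = threshold + overshoot/2 = -13 + 15 = 2 dBu.
Gap to target: 15 dB.

15 dB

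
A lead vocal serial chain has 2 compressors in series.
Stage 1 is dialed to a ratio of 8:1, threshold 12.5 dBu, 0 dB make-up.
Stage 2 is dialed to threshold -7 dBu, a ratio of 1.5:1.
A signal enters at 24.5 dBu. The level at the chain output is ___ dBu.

7 dBu

Stage 1: overshoot 12 dB → 12/8 = 1.5 dB → 14 dBu.
Stage 2: 21 dB above -7 dBu, reduced 1.5:1 to 14 dB above → 7 dBu.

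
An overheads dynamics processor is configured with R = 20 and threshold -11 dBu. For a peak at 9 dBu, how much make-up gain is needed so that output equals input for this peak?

The peak compresses to -11 + 20/20 = -10 dBu.
To reach 9 dBu requires 9 − (-10) = 19 dB of make-up.

19 dB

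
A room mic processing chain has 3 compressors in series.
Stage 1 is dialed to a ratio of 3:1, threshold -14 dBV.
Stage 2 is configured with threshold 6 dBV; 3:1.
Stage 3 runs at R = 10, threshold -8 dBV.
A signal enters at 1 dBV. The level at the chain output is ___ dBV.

-9 dBV

Stage 1: overshoot 15 dB → 15/3 = 5 dB → -9 dBV.
Stage 2: -9 dBV ≤ 6 dBV, so stage 2 doesn't engage; output -9 dBV.
Stage 3: below threshold (-9 ≤ -8); passes unchanged; output -9 dBV.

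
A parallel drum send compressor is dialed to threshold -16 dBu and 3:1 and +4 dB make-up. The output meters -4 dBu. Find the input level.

8 dBu

Stripping the +4 dB make-up gives -8 dBu at the gain stage.
That's 8 dB above the -16 dBu threshold.
Input overshoot = R × output overshoot = 24 dB → input = -16 + 24 = 8 dBu.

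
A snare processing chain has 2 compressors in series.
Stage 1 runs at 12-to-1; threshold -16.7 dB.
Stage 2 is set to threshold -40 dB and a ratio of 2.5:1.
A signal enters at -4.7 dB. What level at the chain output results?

-30.28 dB

Stage 1: 12 dB above -16.7 dB, reduced 12:1 to 1 dB above → -15.7 dB.
Stage 2: overshoot 24.3 dB → 24.3/2.5 = 9.72 dB → -30.28 dB.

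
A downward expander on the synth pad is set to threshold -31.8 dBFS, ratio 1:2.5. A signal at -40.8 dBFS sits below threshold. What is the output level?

-54.3 dBFS

Undershoot = (-31.8) − (-40.8) = 9 dB.
At 1:2.5, that expands to 22.5 dB under threshold.
Output = -31.8 − 22.5 = -54.3 dBFS.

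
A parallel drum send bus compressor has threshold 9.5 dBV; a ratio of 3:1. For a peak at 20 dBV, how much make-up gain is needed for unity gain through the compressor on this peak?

Overshoot 10.5 dB → 10.5/3 = 3.5 dB after compression, so the compressed level is 9.5 + 3.5 = 13 dBV.
Make-up = target − compressed = 20 − 13 = 7 dB.

7 dB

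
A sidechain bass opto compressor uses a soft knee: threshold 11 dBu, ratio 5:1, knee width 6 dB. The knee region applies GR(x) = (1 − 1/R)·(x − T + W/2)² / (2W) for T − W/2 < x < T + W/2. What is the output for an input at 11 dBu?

10.4 dBu

x − T + W/2 = 11 − 11 + 3 = 3.
GR = (1 − 1/5) × 3² / 12 = 0.8 × 9 / 12 = 0.6 dB.
Output = 11 − 0.6 = 10.4 dBu.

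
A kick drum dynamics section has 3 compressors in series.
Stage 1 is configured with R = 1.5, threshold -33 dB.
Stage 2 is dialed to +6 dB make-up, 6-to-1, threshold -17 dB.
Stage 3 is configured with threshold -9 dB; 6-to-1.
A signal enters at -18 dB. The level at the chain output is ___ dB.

-17 dB

Stage 1: overshoot 15 dB → 15/1.5 = 10 dB → -23 dB.
Stage 2: below threshold (-23 ≤ -17); passes unchanged; make-up brings it to -17 dB.
Stage 3: below threshold (-17 ≤ -9); passes unchanged; output -17 dB.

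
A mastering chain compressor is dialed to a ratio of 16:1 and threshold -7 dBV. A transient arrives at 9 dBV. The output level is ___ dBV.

9 dBV sits 16 dB over threshold.
16:1 compression reduces that to 16/16 = 1 dB over.
So the level is -7 + 1 = -6 dBV.

-6 dBV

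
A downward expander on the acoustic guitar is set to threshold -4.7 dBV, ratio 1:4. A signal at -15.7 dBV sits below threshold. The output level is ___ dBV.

The input is 11 dB below the -4.7 dBV threshold.
A 1:4 expander multiplies undershoot by 4: 11 × 4 = 44 dB below threshold.
Output = -4.7 − 44 = -48.7 dBV.

-48.7 dBV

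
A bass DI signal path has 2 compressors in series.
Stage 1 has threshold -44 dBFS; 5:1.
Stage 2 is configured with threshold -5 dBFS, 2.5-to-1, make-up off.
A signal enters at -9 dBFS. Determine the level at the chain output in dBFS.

Stage 1: overshoot 35 dB → 35/5 = 7 dB → -37 dBFS.
Stage 2: below threshold (-37 ≤ -5); passes unchanged; output -37 dBFS.

-37 dBFS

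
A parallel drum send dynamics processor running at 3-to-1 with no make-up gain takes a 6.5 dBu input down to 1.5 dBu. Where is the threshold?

-1 dBu

Gain reduction = 6.5 − 1.5 = 5 dB; output overshoot = GR / (R − 1) = 5 / 2 = 2.5 dB.
Threshold = output − output overshoot = 1.5 − 2.5 = -1 dBu.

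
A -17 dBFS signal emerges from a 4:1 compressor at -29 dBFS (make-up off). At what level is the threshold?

Input is 16 dB above T (since output overshoot × R = input overshoot: (-29 − T)·4 = -17 − T gives T = -33 dBFS).
Check: -33 + (-17 − (-33))/4 = -33 + 4 = -29 dBFS. ✓

-33 dBFS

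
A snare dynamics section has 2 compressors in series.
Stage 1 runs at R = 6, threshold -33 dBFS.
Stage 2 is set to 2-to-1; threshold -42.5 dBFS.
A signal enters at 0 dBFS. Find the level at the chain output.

-35 dBFS

Stage 1: 33 dB above -33 dBFS, reduced 6:1 to 5.5 dB above → -27.5 dBFS.
Stage 2: overshoot 15 dB → 15/2 = 7.5 dB → -35 dBFS.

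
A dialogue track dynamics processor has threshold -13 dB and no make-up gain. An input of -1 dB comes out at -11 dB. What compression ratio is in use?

Input overshoot = -1 − (-13) = 12 dB; output overshoot = -11 − (-13) = 2 dB.
Ratio = 12 / 2 = 6.

6:1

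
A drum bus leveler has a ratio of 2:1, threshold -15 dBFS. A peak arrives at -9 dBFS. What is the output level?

The input is 6 dB above the -15 dBFS threshold.
2:1 compression reduces that to 6/2 = 3 dB over.
Output = -15 + 3 = -12 dBFS.

-12 dBFS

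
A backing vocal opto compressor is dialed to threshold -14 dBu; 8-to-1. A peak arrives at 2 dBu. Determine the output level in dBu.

-12 dBu

The input is 16 dB above the -14 dBu threshold.
8:1 compression reduces that to 16/8 = 2 dB over.
So the level is -14 + 2 = -12 dBu.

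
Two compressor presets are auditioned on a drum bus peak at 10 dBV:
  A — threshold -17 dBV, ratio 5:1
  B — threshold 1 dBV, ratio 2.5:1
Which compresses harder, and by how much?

A: GR = 27 − 27/5 = 21.6 dB.
B: GR = 9 − 9/2.5 = 5.4 dB.
A reduces 16.2 dB more.

A, by 16.2 dB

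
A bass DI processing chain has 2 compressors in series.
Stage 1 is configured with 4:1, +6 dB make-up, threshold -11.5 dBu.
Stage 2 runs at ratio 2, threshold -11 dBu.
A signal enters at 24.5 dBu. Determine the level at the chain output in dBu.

Stage 1: 24.5 dBu is 36 dB over -11.5 dBu; at 4:1 that becomes 9 dB over, giving -2.5 dBu; +6 dB make-up → 3.5 dBu.
Stage 2: overshoot 14.5 dB → 14.5/2 = 7.25 dB → -3.75 dBu.

-3.75 dBu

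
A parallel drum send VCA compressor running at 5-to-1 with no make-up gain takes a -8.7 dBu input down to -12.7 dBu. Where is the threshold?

-13.7 dBu

Input is 5 dB above T (since output overshoot × R = input overshoot: (-12.7 − T)·5 = -8.7 − T gives T = -13.7 dBu).
Check: -13.7 + (-8.7 − (-13.7))/5 = -13.7 + 1 = -12.7 dBu. ✓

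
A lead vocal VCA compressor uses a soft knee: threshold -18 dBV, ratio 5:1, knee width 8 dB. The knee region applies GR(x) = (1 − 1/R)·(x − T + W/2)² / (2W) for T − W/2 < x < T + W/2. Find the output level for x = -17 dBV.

-18.25 dBV

x − T + W/2 = -17 − (-18) + 4 = 5.
GR = (1 − 1/5) × 5² / 16 = 0.8 × 25 / 16 = 1.25 dB.
Output = -17 − 1.25 = -18.25 dBV.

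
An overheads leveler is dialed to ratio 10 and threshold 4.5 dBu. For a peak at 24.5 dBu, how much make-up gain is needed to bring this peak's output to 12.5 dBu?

6 dB

Without make-up, output = threshold + overshoot/10 = 4.5 + 2 = 6.5 dBu.
Gap to target: 6 dB.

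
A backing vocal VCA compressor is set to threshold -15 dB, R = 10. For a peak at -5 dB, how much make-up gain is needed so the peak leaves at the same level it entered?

The peak compresses to -15 + 10/10 = -14 dB.
To reach -5 dB requires -5 − (-14) = 9 dB of make-up.

9 dB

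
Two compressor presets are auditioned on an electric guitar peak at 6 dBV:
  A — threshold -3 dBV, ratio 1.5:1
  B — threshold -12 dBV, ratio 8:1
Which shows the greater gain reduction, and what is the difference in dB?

A: 9 dB over, compressed to 6 dB over, so 3 dB of GR.
B: 18 dB over, compressed to 2.25 dB over, so 15.75 dB of GR.
Difference: 12.75 dB in favour of B.

B, by 12.75 dB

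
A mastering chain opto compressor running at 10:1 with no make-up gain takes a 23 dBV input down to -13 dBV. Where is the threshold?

Input is 40 dB above T (since output overshoot × R = input overshoot: (-13 − T)·10 = 23 − T gives T = -17 dBV).
Check: -17 + (23 − (-17))/10 = -17 + 4 = -13 dBV. ✓

-17 dBV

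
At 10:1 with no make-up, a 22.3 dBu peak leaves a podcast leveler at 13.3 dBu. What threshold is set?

12.3 dBu

Gain reduction = 22.3 − 13.3 = 9 dB; output overshoot = GR / (R − 1) = 9 / 9 = 1 dB.
Threshold = output − output overshoot = 13.3 − 1 = 12.3 dBu.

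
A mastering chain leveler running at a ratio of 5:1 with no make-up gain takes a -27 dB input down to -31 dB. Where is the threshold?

Input is 5 dB above T (since output overshoot × R = input overshoot: (-31 − T)·5 = -27 − T gives T = -32 dB).
Check: -32 + (-27 − (-32))/5 = -32 + 1 = -31 dB. ✓

-32 dB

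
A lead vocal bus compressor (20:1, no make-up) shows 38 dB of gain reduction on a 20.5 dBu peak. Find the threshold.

-19.5 dBu

Let T be the threshold. Output overshoot = (input overshoot)/R, so -17.5 − T = (20.5 − T)/20.
20·(-17.5 − T) = 20.5 − T → 19·T = -350 − 20.5 = -370.5.
T = -370.5/19 = -19.5 dBu.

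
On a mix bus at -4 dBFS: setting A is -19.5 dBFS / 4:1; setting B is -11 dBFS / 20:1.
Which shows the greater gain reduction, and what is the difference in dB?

A, by 4.975 dB

A: overshoot 15.5 dB → output overshoot 3.875 dB → GR 11.625 dB.
B: overshoot 7 dB → output overshoot 0.35 dB → GR 6.65 dB.
A applies 4.975 dB more gain reduction.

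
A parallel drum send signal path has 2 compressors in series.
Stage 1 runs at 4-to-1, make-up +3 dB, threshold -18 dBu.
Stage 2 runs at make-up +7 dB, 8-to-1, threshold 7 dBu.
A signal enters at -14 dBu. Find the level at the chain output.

Stage 1: 4 dB above -18 dBu, reduced 4:1 to 1 dB above → -17 dBu; +3 dB make-up → -14 dBu.
Stage 2: below threshold (-14 ≤ 7); passes unchanged; make-up brings it to -7 dBu.

-7 dBu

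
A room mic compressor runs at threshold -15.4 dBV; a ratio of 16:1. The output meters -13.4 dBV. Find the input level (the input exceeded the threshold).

That's 2 dB above the -15.4 dBV threshold.
Undo the ratio: input overshoot = 2 × 16 = 32 dB, giving input = 16.6 dBV.

16.6 dBV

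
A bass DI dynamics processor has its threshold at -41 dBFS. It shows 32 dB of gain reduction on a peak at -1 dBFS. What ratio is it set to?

5:1

Input overshoot = -1 − (-41) = 40 dB.
Output overshoot = 40 − 32 = 8 dB.
Ratio = input overshoot / output overshoot = 40 / 8 = 5.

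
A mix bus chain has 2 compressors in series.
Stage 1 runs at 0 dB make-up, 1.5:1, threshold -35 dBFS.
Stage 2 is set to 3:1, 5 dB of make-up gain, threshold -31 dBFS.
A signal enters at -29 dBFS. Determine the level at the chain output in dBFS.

Stage 1: -29 dBFS is 6 dB over -35 dBFS; at 1.5:1 that becomes 4 dB over, giving -31 dBFS.
Stage 2: -31 dBFS ≤ -31 dBFS, so stage 2 doesn't engage; make-up brings it to -26 dBFS.

-26 dBFS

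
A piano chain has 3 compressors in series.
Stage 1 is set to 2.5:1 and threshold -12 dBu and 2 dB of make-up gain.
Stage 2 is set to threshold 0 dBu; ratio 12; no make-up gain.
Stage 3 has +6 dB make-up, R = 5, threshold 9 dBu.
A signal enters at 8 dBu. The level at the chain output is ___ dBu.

Stage 1: overshoot 20 dB → 20/2.5 = 8 dB → -4 dBu; +2 dB make-up → -2 dBu.
Stage 2: below threshold (-2 ≤ 0); passes unchanged; output -2 dBu.
Stage 3: -2 dBu ≤ 9 dBu, so stage 3 doesn't engage; make-up brings it to 4 dBu.

4 dBu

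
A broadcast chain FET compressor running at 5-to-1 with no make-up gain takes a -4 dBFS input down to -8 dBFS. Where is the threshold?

Let T be the threshold. Output overshoot = (input overshoot)/R, so -8 − T = (-4 − T)/5.
5·(-8 − T) = -4 − T → 4·T = -40 − (-4) = -36.
T = -36/4 = -9 dBFS.

-9 dBFS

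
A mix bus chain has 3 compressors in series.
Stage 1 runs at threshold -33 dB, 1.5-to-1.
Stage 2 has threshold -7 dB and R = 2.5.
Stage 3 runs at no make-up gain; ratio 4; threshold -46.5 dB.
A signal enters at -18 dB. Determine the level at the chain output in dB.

Stage 1: overshoot 15 dB → 15/1.5 = 10 dB → -23 dB.
Stage 2: -23 dB ≤ -7 dB, so stage 2 doesn't engage; output -23 dB.
Stage 3: 23.5 dB above -46.5 dB, reduced 4:1 to 5.875 dB above → -40.625 dB.

-40.625 dB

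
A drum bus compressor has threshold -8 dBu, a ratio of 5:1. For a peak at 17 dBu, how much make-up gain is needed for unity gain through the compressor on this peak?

Overshoot 25 dB → 25/5 = 5 dB after compression, so the compressed level is -8 + 5 = -3 dBu.
Make-up = target − compressed = 17 − (-3) = 20 dB.

20 dB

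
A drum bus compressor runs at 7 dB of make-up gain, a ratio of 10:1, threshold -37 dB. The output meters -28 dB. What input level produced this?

Before make-up, the level was -28 − 7 = -35 dB.
Post-compression overshoot = -35 − (-37) = 2 dB.
Input overshoot = R × output overshoot = 20 dB → input = -37 + 20 = -17 dB.

-17 dB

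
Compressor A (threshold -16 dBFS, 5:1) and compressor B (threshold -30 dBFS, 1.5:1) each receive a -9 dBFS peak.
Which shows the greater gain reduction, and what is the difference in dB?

B, by 1.4 dB

A: 7 dB over, compressed to 1.4 dB over, so 5.6 dB of GR.
B: 21 dB over, compressed to 14 dB over, so 7 dB of GR.
B reduces 1.4 dB more.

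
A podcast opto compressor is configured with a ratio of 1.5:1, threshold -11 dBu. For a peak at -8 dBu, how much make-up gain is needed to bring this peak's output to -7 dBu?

2 dB

The peak compresses to -11 + 3/1.5 = -9 dBu.
To reach -7 dBu requires -7 − (-9) = 2 dB of make-up.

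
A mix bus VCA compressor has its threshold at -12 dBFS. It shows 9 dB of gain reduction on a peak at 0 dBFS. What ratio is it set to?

4:1

Input overshoot = 0 − (-12) = 12 dB.
Output overshoot = 12 − 9 = 3 dB.
Ratio = input overshoot / output overshoot = 12 / 3 = 4.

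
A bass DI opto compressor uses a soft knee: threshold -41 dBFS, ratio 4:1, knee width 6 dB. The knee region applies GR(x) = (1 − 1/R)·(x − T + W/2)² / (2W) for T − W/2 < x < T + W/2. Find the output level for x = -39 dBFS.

-40.5625 dBFS

x − T + W/2 = -39 − (-41) + 3 = 5.
GR = (1 − 1/4) × 5² / 12 = 0.75 × 25 / 12 = 1.5625 dB.
Output = -39 − 1.5625 = -40.5625 dBFS.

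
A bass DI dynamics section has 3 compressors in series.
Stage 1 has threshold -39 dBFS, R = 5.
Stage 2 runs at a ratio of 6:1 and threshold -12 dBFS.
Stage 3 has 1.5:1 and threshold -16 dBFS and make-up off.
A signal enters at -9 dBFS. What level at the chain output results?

-33 dBFS

Stage 1: -9 dBFS is 30 dB over -39 dBFS; at 5:1 that becomes 6 dB over, giving -33 dBFS.
Stage 2: below threshold (-33 ≤ -12); passes unchanged; output -33 dBFS.
Stage 3: below threshold (-33 ≤ -16); passes unchanged; output -33 dBFS.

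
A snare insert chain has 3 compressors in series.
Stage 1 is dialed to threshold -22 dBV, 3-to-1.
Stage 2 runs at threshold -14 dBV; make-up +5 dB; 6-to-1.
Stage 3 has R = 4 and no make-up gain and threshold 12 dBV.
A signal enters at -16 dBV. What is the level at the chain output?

Stage 1: -16 dBV is 6 dB over -22 dBV; at 3:1 that becomes 2 dB over, giving -20 dBV.
Stage 2: -20 dBV ≤ -14 dBV, so stage 2 doesn't engage; make-up brings it to -15 dBV.
Stage 3: below threshold (-15 ≤ 12); passes unchanged; output -15 dBV.

-15 dBV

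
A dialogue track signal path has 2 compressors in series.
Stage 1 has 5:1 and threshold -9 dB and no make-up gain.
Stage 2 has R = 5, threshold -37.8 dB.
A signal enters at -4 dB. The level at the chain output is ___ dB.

Stage 1: 5 dB above -9 dB, reduced 5:1 to 1 dB above → -8 dB.
Stage 2: -8 dB is 29.8 dB over -37.8 dB; at 5:1 that becomes 5.96 dB over, giving -31.84 dB.

-31.84 dB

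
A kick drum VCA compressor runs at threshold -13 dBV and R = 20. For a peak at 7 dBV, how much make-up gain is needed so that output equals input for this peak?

The peak compresses to -13 + 20/20 = -12 dBV.
To reach 7 dBV requires 7 − (-12) = 19 dB of make-up.

19 dB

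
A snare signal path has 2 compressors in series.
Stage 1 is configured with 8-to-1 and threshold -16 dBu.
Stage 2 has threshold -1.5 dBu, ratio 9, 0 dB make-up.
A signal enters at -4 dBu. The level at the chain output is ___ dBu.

Stage 1: overshoot 12 dB → 12/8 = 1.5 dB → -14.5 dBu.
Stage 2: -14.5 dBu is at or below the -1.5 dBu threshold — no compression; output -14.5 dBu.

-14.5 dBu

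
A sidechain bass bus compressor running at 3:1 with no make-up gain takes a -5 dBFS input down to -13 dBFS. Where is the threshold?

-17 dBFS

Gain reduction = -5 − (-13) = 8 dB; output overshoot = GR / (R − 1) = 8 / 2 = 4 dB.
Threshold = output − output overshoot = -13 − 4 = -17 dBFS.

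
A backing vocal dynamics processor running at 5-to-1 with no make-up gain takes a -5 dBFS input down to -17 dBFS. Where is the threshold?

-20 dBFS

Let T be the threshold. Output overshoot = (input overshoot)/R, so -17 − T = (-5 − T)/5.
5·(-17 − T) = -5 − T → 4·T = -85 − (-5) = -80.
T = -80/4 = -20 dBFS.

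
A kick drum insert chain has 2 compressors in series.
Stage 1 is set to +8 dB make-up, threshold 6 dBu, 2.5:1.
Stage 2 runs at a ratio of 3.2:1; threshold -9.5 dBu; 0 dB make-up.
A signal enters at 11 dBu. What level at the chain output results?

Stage 1: overshoot 5 dB → 5/2.5 = 2 dB → 8 dBu; +8 dB make-up → 16 dBu.
Stage 2: overshoot 25.5 dB → 25.5/3.2 = 7.96875 dB → -1.53125 dBu.

-1.53125 dBu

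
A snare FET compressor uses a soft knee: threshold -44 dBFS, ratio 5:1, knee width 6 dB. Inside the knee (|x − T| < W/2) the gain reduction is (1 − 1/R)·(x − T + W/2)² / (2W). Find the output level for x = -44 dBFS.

x − T + W/2 = -44 − (-44) + 3 = 3.
GR = (1 − 1/5) × 3² / 12 = 0.8 × 9 / 12 = 0.6 dB.
Output = -44 − 0.6 = -44.6 dBFS.

-44.6 dBFS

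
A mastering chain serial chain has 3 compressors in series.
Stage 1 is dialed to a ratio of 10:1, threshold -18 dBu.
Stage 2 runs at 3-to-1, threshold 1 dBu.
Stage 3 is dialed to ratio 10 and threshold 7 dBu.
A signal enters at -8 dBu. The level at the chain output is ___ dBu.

Stage 1: overshoot 10 dB → 10/10 = 1 dB → -17 dBu.
Stage 2: -17 dBu ≤ 1 dBu, so stage 2 doesn't engage; output -17 dBu.
Stage 3: -17 dBu is at or below the 7 dBu threshold — no compression; output -17 dBu.

-17 dBu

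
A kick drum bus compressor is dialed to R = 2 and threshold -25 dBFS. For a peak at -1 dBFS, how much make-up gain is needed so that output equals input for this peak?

Without make-up, output = threshold + overshoot/2 = -25 + 12 = -13 dBFS.
Gap to target: 12 dB.

12 dB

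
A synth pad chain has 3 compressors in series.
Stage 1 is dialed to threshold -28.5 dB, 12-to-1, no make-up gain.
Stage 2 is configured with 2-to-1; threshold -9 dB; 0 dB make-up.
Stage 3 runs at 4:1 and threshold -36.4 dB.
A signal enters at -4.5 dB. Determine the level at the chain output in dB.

-33.925 dB

Stage 1: -4.5 dB is 24 dB over -28.5 dB; at 12:1 that becomes 2 dB over, giving -26.5 dB.
Stage 2: below threshold (-26.5 ≤ -9); passes unchanged; output -26.5 dB.
Stage 3: 9.9 dB above -36.4 dB, reduced 4:1 to 2.475 dB above → -33.925 dB.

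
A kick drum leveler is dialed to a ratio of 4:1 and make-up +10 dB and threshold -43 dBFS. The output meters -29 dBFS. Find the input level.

-27 dBFS

Remove make-up: -29 − 10 = -39 dBFS.
Post-compression overshoot = -39 − (-43) = 4 dB.
Undo the ratio: input overshoot = 4 × 4 = 16 dB, giving input = -27 dBFS.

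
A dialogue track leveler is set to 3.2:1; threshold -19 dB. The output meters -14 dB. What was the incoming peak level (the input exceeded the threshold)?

Post-compression overshoot = -14 − (-19) = 5 dB.
Input overshoot = R × output overshoot = 16 dB → input = -19 + 16 = -3 dB.

-3 dB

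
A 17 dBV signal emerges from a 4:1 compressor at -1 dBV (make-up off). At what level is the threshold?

Input is 24 dB above T (since output overshoot × R = input overshoot: (-1 − T)·4 = 17 − T gives T = -7 dBV).
Check: -7 + (17 − (-7))/4 = -7 + 6 = -1 dBV. ✓

-7 dBV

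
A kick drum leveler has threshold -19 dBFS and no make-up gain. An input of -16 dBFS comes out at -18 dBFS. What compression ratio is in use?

3:1

Input overshoot = -16 − (-19) = 3 dB; output overshoot = -18 − (-19) = 1 dB.
Ratio = 3 / 1 = 3.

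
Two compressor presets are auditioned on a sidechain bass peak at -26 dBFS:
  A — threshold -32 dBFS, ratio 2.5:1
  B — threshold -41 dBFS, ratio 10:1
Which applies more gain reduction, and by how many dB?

B, by 9.9 dB

A: overshoot 6 dB → output overshoot 2.4 dB → GR 3.6 dB.
B: overshoot 15 dB → output overshoot 1.5 dB → GR 13.5 dB.
B reduces 9.9 dB more.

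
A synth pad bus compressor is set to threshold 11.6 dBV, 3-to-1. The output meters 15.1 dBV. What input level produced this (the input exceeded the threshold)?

That's 3.5 dB above the 11.6 dBV threshold.
Undo the ratio: input overshoot = 3.5 × 3 = 10.5 dB, giving input = 22.1 dBV.

22.1 dBV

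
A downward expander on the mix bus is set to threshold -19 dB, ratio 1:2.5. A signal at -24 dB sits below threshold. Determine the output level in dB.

-31.5 dB

Undershoot = (-19) − (-24) = 5 dB.
At 1:2.5, that expands to 12.5 dB under threshold.
Output = -19 − 12.5 = -31.5 dB.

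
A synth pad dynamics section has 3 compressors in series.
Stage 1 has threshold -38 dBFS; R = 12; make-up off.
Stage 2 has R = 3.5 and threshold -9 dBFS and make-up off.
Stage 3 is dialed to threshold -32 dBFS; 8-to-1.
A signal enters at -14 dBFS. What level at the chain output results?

-36 dBFS

Stage 1: overshoot 24 dB → 24/12 = 2 dB → -36 dBFS.
Stage 2: below threshold (-36 ≤ -9); passes unchanged; output -36 dBFS.
Stage 3: -36 dBFS ≤ -32 dBFS, so stage 3 doesn't engage; output -36 dBFS.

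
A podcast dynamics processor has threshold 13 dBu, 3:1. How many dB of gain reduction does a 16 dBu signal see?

Overshoot = 16 − 13 = 3 dB.
After 3:1 compression the overshoot becomes 3/3 = 1 dB.
GR = overshoot in − overshoot out = 3 − 1 = 2 dB.

2 dB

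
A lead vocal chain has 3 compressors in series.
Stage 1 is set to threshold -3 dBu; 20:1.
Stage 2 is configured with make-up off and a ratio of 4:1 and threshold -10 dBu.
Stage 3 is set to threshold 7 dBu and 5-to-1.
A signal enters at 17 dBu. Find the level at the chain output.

Stage 1: overshoot 20 dB → 20/20 = 1 dB → -2 dBu.
Stage 2: 8 dB above -10 dBu, reduced 4:1 to 2 dB above → -8 dBu.
Stage 3: -8 dBu is at or below the 7 dBu threshold — no compression; output -8 dBu.

-8 dBu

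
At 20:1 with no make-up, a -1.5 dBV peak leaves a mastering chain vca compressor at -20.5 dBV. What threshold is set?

-21.5 dBV

Gain reduction = -1.5 − (-20.5) = 19 dB; output overshoot = GR / (R − 1) = 19 / 19 = 1 dB.
Threshold = output − output overshoot = -20.5 − 1 = -21.5 dBV.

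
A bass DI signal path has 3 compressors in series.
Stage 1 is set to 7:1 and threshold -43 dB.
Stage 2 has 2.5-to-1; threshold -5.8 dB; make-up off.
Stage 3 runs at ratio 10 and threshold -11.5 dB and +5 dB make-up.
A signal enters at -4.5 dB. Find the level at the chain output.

Stage 1: -4.5 dB is 38.5 dB over -43 dB; at 7:1 that becomes 5.5 dB over, giving -37.5 dB.
Stage 2: -37.5 dB is at or below the -5.8 dB threshold — no compression; output -37.5 dB.
Stage 3: -37.5 dB is at or below the -11.5 dB threshold — no compression; make-up brings it to -32.5 dB.

-32.5 dB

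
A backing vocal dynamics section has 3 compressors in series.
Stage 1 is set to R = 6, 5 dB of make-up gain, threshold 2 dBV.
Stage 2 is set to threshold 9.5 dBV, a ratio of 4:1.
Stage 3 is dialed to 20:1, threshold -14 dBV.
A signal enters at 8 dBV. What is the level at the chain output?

Stage 1: 6 dB above 2 dBV, reduced 6:1 to 1 dB above → 3 dBV; +5 dB make-up → 8 dBV.
Stage 2: 8 dBV ≤ 9.5 dBV, so stage 2 doesn't engage; output 8 dBV.
Stage 3: overshoot 22 dB → 22/20 = 1.1 dB → -12.9 dBV.

-12.9 dBV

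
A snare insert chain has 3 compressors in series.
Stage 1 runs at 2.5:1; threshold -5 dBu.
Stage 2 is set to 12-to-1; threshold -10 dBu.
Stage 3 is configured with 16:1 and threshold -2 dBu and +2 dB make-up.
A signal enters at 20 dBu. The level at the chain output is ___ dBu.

-6.75 dBu

Stage 1: 20 dBu is 25 dB over -5 dBu; at 2.5:1 that becomes 10 dB over, giving 5 dBu.
Stage 2: 15 dB above -10 dBu, reduced 12:1 to 1.25 dB above → -8.75 dBu.
Stage 3: -8.75 dBu ≤ -2 dBu, so stage 3 doesn't engage; make-up brings it to -6.75 dBu.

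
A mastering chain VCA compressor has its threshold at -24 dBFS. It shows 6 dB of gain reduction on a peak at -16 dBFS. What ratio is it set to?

4:1

Input overshoot = -16 − (-24) = 8 dB.
Output overshoot = 8 − 6 = 2 dB.
Ratio = input overshoot / output overshoot = 8 / 2 = 4.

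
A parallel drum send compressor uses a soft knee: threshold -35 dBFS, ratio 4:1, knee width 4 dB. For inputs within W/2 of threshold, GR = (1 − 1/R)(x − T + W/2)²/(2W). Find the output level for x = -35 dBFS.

x − T + W/2 = -35 − (-35) + 2 = 2.
GR = (1 − 1/4) × 2² / 8 = 0.75 × 4 / 8 = 0.375 dB.
Output = -35 − 0.375 = -35.375 dBFS.

-35.375 dBFS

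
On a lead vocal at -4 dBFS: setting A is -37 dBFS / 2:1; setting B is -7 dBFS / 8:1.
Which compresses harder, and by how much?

A: 33 dB over, compressed to 16.5 dB over, so 16.5 dB of GR.
B: 3 dB over, compressed to 0.375 dB over, so 2.625 dB of GR.
Difference: 13.875 dB in favour of A.

A, by 13.875 dB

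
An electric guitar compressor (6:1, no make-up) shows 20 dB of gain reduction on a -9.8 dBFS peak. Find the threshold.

-33.8 dBFS

Input is 24 dB above T (since output overshoot × R = input overshoot: (-29.8 − T)·6 = -9.8 − T gives T = -33.8 dBFS).
Check: -33.8 + (-9.8 − (-33.8))/6 = -33.8 + 4 = -29.8 dBFS. ✓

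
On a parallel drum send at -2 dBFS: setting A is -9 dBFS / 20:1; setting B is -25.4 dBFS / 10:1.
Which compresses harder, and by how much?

B, by 14.41 dB

A: overshoot 7 dB → output overshoot 0.35 dB → GR 6.65 dB.
B: overshoot 23.4 dB → output overshoot 2.34 dB → GR 21.06 dB.
Difference: 14.41 dB in favour of B.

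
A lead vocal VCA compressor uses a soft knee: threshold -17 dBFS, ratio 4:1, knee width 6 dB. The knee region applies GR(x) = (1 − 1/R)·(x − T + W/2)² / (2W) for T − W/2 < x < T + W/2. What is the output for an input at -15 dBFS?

-16.5625 dBFS

x − T + W/2 = -15 − (-17) + 3 = 5.
GR = (1 − 1/4) × 5² / 12 = 0.75 × 25 / 12 = 1.5625 dB.
Output = -15 − 1.5625 = -16.5625 dBFS.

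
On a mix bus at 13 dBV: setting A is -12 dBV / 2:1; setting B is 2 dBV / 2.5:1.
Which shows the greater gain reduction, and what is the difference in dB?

A: GR = 25 − 25/2 = 12.5 dB.
B: GR = 11 − 11/2.5 = 6.6 dB.
Difference: 5.9 dB in favour of A.

A, by 5.9 dB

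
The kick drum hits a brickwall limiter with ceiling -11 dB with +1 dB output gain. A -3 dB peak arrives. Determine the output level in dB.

At ∞:1, everything above -11 dB is held at the ceiling.
Output gain then adds 1 dB: -11 + 1 = -10 dB.

-10 dB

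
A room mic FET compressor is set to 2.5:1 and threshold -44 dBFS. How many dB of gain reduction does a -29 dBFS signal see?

Overshoot = -29 − (-44) = 15 dB.
After 2.5:1 compression the overshoot becomes 15/2.5 = 6 dB.
So the signal is attenuated by 15 − 6 = 9 dB.

9 dB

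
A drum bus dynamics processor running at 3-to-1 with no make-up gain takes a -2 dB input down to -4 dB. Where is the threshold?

-5 dB

Let T be the threshold. Output overshoot = (input overshoot)/R, so -4 − T = (-2 − T)/3.
3·(-4 − T) = -2 − T → 2·T = -12 − (-2) = -10.
T = -10/2 = -5 dB.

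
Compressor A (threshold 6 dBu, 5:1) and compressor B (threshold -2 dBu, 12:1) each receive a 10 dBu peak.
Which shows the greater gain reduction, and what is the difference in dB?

A: overshoot 4 dB → output overshoot 0.8 dB → GR 3.2 dB.
B: overshoot 12 dB → output overshoot 1 dB → GR 11 dB.
B applies 7.8 dB more gain reduction.

B, by 7.8 dB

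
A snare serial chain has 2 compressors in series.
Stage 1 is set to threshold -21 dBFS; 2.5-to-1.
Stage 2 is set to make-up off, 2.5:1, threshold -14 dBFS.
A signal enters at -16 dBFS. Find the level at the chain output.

Stage 1: 5 dB above -21 dBFS, reduced 2.5:1 to 2 dB above → -19 dBFS.
Stage 2: -19 dBFS is at or below the -14 dBFS threshold — no compression; output -19 dBFS.

-19 dBFS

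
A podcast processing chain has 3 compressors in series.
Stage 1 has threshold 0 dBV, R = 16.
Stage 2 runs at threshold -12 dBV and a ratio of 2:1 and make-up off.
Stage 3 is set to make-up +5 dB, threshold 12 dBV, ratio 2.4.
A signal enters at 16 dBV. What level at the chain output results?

Stage 1: overshoot 16 dB → 16/16 = 1 dB → 1 dBV.
Stage 2: 1 dBV is 13 dB over -12 dBV; at 2:1 that becomes 6.5 dB over, giving -5.5 dBV.
Stage 3: -5.5 dBV ≤ 12 dBV, so stage 3 doesn't engage; make-up brings it to -0.5 dBV.

-0.5 dBV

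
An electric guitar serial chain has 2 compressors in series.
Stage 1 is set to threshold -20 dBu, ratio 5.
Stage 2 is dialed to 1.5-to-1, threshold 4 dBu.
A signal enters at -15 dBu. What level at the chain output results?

Stage 1: overshoot 5 dB → 5/5 = 1 dB → -19 dBu.
Stage 2: -19 dBu ≤ 4 dBu, so stage 2 doesn't engage; output -19 dBu.

-19 dBu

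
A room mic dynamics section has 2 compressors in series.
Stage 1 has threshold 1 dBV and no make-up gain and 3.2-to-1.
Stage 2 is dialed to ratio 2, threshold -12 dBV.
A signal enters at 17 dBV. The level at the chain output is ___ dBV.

-3 dBV

Stage 1: overshoot 16 dB → 16/3.2 = 5 dB → 6 dBV.
Stage 2: 6 dBV is 18 dB over -12 dBV; at 2:1 that becomes 9 dB over, giving -3 dBV.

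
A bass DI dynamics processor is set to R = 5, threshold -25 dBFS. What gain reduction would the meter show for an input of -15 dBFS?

8 dB

The signal is 10 dB above threshold.
At 5:1, output sits 10/5 = 2 dB above threshold.
GR = overshoot in − overshoot out = 10 − 2 = 8 dB.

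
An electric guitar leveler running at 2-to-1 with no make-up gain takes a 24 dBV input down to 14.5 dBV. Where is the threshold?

Gain reduction = 24 − 14.5 = 9.5 dB; output overshoot = GR / (R − 1) = 9.5 / 1 = 9.5 dB.
Threshold = output − output overshoot = 14.5 − 9.5 = 5 dBV.

5 dBV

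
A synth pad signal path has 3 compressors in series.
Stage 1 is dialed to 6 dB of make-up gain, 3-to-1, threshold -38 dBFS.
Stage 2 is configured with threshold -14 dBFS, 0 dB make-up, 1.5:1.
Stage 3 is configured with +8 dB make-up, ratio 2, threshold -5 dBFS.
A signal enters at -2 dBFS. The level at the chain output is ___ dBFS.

-12 dBFS

Stage 1: overshoot 36 dB → 36/3 = 12 dB → -26 dBFS; +6 dB make-up → -20 dBFS.
Stage 2: -20 dBFS is at or below the -14 dBFS threshold — no compression; output -20 dBFS.
Stage 3: below threshold (-20 ≤ -5); passes unchanged; make-up brings it to -12 dBFS.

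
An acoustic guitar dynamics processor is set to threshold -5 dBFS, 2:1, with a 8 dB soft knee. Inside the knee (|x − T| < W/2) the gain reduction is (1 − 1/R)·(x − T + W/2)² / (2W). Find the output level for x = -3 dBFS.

x − T + W/2 = -3 − (-5) + 4 = 6.
GR = (1 − 1/2) × 6² / 16 = 0.5 × 36 / 16 = 1.125 dB.
Output = -3 − 1.125 = -4.125 dBFS.

-4.125 dBFS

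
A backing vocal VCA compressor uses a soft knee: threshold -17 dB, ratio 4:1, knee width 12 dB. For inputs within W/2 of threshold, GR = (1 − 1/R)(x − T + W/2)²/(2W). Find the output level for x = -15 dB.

x − T + W/2 = -15 − (-17) + 6 = 8.
GR = (1 − 1/4) × 8² / 24 = 0.75 × 64 / 24 = 2 dB.
Output = -15 − 2 = -17 dB.

-17 dB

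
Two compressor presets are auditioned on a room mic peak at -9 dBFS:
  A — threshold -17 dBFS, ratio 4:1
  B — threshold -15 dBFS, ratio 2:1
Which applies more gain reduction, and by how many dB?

A, by 3 dB

A: 8 dB over, compressed to 2 dB over, so 6 dB of GR.
B: 6 dB over, compressed to 3 dB over, so 3 dB of GR.
A reduces 3 dB more.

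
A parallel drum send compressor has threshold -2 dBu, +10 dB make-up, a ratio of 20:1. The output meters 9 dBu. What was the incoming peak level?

Stripping the +10 dB make-up gives -1 dBu at the gain stage.
Post-compression overshoot = -1 − (-2) = 1 dB.
Before 20:1 compression the overshoot was 1 × 20 = 20 dB, so input = -2 + 20 = 18 dBu.

18 dBu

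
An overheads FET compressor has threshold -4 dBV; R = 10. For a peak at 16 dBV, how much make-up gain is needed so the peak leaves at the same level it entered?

18 dB

The peak compresses to -4 + 20/10 = -2 dBV.
To reach 16 dBV requires 16 − (-2) = 18 dB of make-up.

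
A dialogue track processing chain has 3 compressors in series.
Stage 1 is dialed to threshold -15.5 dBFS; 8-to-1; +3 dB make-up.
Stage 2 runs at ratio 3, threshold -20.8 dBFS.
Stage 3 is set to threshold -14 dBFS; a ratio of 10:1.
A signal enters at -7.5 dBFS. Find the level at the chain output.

-17.7 dBFS

Stage 1: -7.5 dBFS is 8 dB over -15.5 dBFS; at 8:1 that becomes 1 dB over, giving -14.5 dBFS; +3 dB make-up → -11.5 dBFS.
Stage 2: -11.5 dBFS is 9.3 dB over -20.8 dBFS; at 3:1 that becomes 3.1 dB over, giving -17.7 dBFS.
Stage 3: -17.7 dBFS is at or below the -14 dBFS threshold — no compression; output -17.7 dBFS.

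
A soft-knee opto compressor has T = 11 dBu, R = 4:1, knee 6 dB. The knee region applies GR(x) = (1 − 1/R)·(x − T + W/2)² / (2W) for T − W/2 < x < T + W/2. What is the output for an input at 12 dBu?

x − T + W/2 = 12 − 11 + 3 = 4.
GR = (1 − 1/4) × 4² / 12 = 0.75 × 16 / 12 = 1 dB.
Output = 12 − 1 = 11 dBu.

11 dBu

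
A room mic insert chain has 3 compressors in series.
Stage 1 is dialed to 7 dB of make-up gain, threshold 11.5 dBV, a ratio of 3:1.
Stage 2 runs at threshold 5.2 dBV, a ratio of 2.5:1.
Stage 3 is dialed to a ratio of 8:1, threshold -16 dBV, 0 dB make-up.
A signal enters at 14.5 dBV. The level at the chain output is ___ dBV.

Stage 1: overshoot 3 dB → 3/3 = 1 dB → 12.5 dBV; +7 dB make-up → 19.5 dBV.
Stage 2: overshoot 14.3 dB → 14.3/2.5 = 5.72 dB → 10.92 dBV.
Stage 3: 26.92 dB above -16 dBV, reduced 8:1 to 3.365 dB above → -12.635 dBV.

-12.635 dBV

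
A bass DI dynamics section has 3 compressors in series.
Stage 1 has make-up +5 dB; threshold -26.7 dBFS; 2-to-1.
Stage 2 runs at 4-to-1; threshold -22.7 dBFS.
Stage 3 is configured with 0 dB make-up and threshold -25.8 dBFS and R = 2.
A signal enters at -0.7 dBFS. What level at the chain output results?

-22.5 dBFS

Stage 1: -0.7 dBFS is 26 dB over -26.7 dBFS; at 2:1 that becomes 13 dB over, giving -13.7 dBFS; +5 dB make-up → -8.7 dBFS.
Stage 2: -8.7 dBFS is 14 dB over -22.7 dBFS; at 4:1 that becomes 3.5 dB over, giving -19.2 dBFS.
Stage 3: 6.6 dB above -25.8 dBFS, reduced 2:1 to 3.3 dB above → -22.5 dBFS.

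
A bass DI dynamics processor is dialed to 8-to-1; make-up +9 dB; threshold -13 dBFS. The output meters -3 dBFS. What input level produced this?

Remove make-up: -3 − 9 = -12 dBFS.
The compressed level sits -12 − (-13) = 1 dB over threshold.
Input overshoot = R × output overshoot = 8 dB → input = -13 + 8 = -5 dBFS.

-5 dBFS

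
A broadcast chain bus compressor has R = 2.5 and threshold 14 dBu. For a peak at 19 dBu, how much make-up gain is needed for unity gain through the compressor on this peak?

Without make-up, output = threshold + overshoot/2.5 = 14 + 2 = 16 dBu.
Gap to target: 3 dB.

3 dB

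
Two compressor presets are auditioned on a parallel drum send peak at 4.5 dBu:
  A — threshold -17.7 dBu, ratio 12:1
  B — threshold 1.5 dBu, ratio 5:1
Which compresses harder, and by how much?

A, by 17.95 dB

A: GR = 22.2 − 22.2/12 = 20.35 dB.
B: GR = 3 − 3/5 = 2.4 dB.
A applies 17.95 dB more gain reduction.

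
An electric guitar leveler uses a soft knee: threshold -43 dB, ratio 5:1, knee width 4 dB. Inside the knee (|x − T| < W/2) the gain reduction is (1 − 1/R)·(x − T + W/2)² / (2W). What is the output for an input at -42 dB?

-42.9 dB

x − T + W/2 = -42 − (-43) + 2 = 3.
GR = (1 − 1/5) × 3² / 8 = 0.8 × 9 / 8 = 0.9 dB.
Output = -42 − 0.9 = -42.9 dB.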